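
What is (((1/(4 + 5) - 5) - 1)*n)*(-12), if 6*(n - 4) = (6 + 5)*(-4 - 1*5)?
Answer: -2650/3 ≈ -883.33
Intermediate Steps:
n = -25/2 (n = 4 + ((6 + 5)*(-4 - 1*5))/6 = 4 + (11*(-4 - 5))/6 = 4 + (11*(-9))/6 = 4 + (⅙)*(-99) = 4 - 33/2 = -25/2 ≈ -12.500)
(((1/(4 + 5) - 5) - 1)*n)*(-12) = (((1/(4 + 5) - 5) - 1)*(-25/2))*(-12) = (((1/9 - 5) - 1)*(-25/2))*(-12) = (((⅑ - 5) - 1)*(-25/2))*(-12) = ((-44/9 - 1)*(-25/2))*(-12) = -53/9*(-25/2)*(-12) = (1325/18)*(-12) = -2650/3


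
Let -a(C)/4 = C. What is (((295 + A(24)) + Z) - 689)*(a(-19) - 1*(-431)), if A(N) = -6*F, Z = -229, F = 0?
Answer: -315861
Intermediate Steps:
A(N) = 0 (A(N) = -6*0 = 0)
a(C) = -4*C
(((295 + A(24)) + Z) - 689)*(a(-19) - 1*(-431)) = (((295 + 0) - 229) - 689)*(-4*(-19) - 1*(-431)) = ((295 - 229) - 689)*(76 + 431) = (66 - 689)*507 = -623*507 = -315861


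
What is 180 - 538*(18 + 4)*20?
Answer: -236540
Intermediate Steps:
180 - 538*(18 + 4)*20 = 180 - 11836*20 = 180 - 538*440 = 180 - 236720 = -236540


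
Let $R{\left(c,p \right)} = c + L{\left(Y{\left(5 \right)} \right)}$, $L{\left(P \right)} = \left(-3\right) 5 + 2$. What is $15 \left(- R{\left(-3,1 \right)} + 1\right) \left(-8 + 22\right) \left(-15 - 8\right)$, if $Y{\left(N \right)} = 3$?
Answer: $-82110$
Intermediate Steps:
$L{\left(P \right)} = -13$ ($L{\left(P \right)} = -15 + 2 = -13$)
$R{\left(c,p \right)} = -13 + c$ ($R{\left(c,p \right)} = c - 13 = -13 + c$)
$15 \left(- R{\left(-3,1 \right)} + 1\right) \left(-8 + 22\right) \left(-15 - 8\right) = 15 \left(- (-13 - 3) + 1\right) \left(-8 + 22\right) \left(-15 - 8\right) = 15 \left(\left(-1\right) \left(-16\right) + 1\right) 14 \left(-23\right) = 15 \left(16 + 1\right) \left(-322\right) = 15 \cdot 17 \left(-322\right) = 255 \left(-322\right) = -82110$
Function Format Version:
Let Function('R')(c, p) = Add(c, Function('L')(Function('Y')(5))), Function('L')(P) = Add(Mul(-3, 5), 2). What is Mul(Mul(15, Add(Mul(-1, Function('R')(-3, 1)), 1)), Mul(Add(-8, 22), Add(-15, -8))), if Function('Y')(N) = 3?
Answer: -82110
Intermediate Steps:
Function('L')(P) = -13 (Function('L')(P) = Add(-15, 2) = -13)
Function('R')(c, p) = Add(-13, c) (Function('R')(c, p) = Add(c, -13) = Add(-13, c))
Mul(Mul(15, Add(Mul(-1, Function('R')(-3, 1)), 1)), Mul(Add(-8, 22), Add(-15, -8))) = Mul(Mul(15, Add(Mul(-1, Add(-13, -3)), 1)), Mul(Add(-8, 22), Add(-15, -8))) = Mul(Mul(15, Add(Mul(-1, -16), 1)), Mul(14, -23)) = Mul(Mul(15, Add(16, 1)), -322) = Mul(Mul(15, 17), -322) = Mul(255, -322) = -82110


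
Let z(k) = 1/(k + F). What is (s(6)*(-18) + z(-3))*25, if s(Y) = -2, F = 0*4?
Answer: 2675/3 ≈ 891.67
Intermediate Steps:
F = 0
z(k) = 1/k (z(k) = 1/(k + 0) = 1/k)
(s(6)*(-18) + z(-3))*25 = (-2*(-18) + 1/(-3))*25 = (36 - 1/3)*25 = (107/3)*25 = 2675/3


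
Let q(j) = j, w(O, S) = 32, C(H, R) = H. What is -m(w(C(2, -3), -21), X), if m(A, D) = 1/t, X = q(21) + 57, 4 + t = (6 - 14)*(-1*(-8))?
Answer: 1/68 ≈ 0.014706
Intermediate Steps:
t = -68 (t = -4 + (6 - 14)*(-1*(-8)) = -4 - 8*8 = -4 - 64 = -68)
X = 78 (X = 21 + 57 = 78)
m(A, D) = -1/68 (m(A, D) = 1/(-68) = -1/68)
-m(w(C(2, -3), -21), X) = -1*(-1/68) = 1/68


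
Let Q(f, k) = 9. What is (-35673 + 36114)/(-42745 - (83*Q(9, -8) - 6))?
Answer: -441/43486 ≈ -0.010141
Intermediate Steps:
(-35673 + 36114)/(-42745 - (83*Q(9, -8) - 6)) = (-35673 + 36114)/(-42745 - (83*9 - 6)) = 441/(-42745 - (747 - 6)) = 441/(-42745 - 1*741) = 441/(-42745 - 741) = 441/(-43486) = 441*(-1/43486) = -441/43486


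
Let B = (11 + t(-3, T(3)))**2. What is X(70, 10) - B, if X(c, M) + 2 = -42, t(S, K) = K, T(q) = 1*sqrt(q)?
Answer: -168 - 22*sqrt(3) ≈ -206.11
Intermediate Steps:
T(q) = sqrt(q)
X(c, M) = -44 (X(c, M) = -2 - 42 = -44)
B = (11 + sqrt(3))**2 ≈ 162.10
X(70, 10) - B = -44 - (11 + sqrt(3))**2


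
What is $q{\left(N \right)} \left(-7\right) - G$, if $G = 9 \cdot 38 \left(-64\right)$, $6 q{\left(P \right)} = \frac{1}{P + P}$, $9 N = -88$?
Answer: $\frac{7704597}{352} \approx 21888.0$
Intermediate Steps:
$N = - \frac{88}{9}$ ($N = \frac{1}{9} \left(-88\right) = - \frac{88}{9} \approx -9.7778$)
$q{\left(P \right)} = \frac{1}{12 P}$ ($q{\left(P \right)} = \frac{1}{6 \left(P + P\right)} = \frac{1}{6 \cdot 2 P} = \frac{\frac{1}{2} \frac{1}{P}}{6} = \frac{1}{12 P}$)
$G = -21888$ ($G = 342 \left(-64\right) = -21888$)
$q{\left(N \right)} \left(-7\right) - G = \frac{1}{12 \left(- \frac{88}{9}\right)} \left(-7\right) - -21888 = \frac{1}{12} \left(- \frac{9}{88}\right) \left(-7\right) + 21888 = \left(- \frac{3}{352}\right) \left(-7\right) + 21888 = \frac{21}{352} + 21888 = \frac{7704597}{352}$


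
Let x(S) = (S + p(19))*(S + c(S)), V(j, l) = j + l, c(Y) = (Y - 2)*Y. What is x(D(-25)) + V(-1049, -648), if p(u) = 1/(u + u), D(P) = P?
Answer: -340668/19 ≈ -17930.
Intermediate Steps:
c(Y) = Y*(-2 + Y) (c(Y) = (-2 + Y)*Y = Y*(-2 + Y))
p(u) = 1/(2*u)
x(S) = (1/38 + S)*(S + S*(-2 + S)) (x(S) = (S + (½)/19)*(S + S*(-2 + S)) = (S + (½)*(1/19))*(S + S*(-2 + S)) = (S + 1/38)*(S + S*(-2 + S)) = (1/38 + S)*(S + S*(-2 + S)))
x(D(-25)) + V(-1049, -648) = (1/38)*(-25)*(-1 - 37*(-25) + 38*(-25)²) + (-1049 - 648) = (1/38)*(-25)*(-1 + 925 + 38*625) - 1697 = (1/38)*(-25)*(-1 + 925 + 23750) - 1697 = (1/38)*(-25)*24674 - 1697 = -308425/19 - 1697 = -340668/19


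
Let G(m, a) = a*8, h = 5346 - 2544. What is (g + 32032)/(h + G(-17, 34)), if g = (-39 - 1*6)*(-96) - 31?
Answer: 36321/3074 ≈ 11.816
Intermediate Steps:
h = 2802
g = 4289 (g = (-39 - 6)*(-96) - 31 = -45*(-96) - 31 = 4320 - 31 = 4289)
G(m, a) = 8*a
(g + 32032)/(h + G(-17, 34)) = (4289 + 32032)/(2802 + 8*34) = 36321/(2802 + 272) = 36321/3074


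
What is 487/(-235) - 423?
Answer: -99892/235 ≈ -425.07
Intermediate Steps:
487/(-235) - 423 = -1/235*487 - 423 = -487/235 - 423 = -99892/235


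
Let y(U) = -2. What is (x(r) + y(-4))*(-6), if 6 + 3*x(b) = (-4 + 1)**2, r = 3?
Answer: 6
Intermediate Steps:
x(b) = 1 (x(b) = -2 + (-4 + 1)**2/3 = -2 + (1/3)*(-3)**2 = -2 + (1/3)*9 = -2 + 3 = 1)
(x(r) + y(-4))*(-6) = (1 - 2)*(-6) = -1*(-6) = 6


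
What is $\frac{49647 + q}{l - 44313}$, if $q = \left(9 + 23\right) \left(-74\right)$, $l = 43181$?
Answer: $- \frac{47279}{1132} \approx -41.766$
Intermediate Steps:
$q = -2368$ ($q = 32 \left(-74\right) = -2368$)
$\frac{49647 + q}{l - 44313} = \frac{49647 - 2368}{43181 - 44313} = \frac{47279}{-1132} = 47279 \left(- \frac{1}{1132}\right) = - \frac{47279}{1132}$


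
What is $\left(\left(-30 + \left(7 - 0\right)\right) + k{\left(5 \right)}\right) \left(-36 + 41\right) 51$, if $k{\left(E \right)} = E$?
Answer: $-4590$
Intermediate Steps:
$\left(\left(-30 + \left(7 - 0\right)\right) + k{\left(5 \right)}\right) \left(-36 + 41\right) 51 = \left(\left(-30 + \left(7 - 0\right)\right) + 5\right) \left(-36 + 41\right) 51 = \left(\left(-30 + \left(7 + 0\right)\right) + 5\right) 5 \cdot 51 = \left(\left(-30 + 7\right) + 5\right) 5 \cdot 51 = \left(-23 + 5\right) 5 \cdot 51 = \left(-18\right) 5 \cdot 51 = \left(-90\right) 51 = -4590$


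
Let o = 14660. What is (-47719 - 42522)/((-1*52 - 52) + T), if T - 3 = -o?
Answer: 90241/14761 ≈ 6.1135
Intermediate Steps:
T = -14657 (T = 3 - 1*14660 = 3 - 14660 = -14657)
(-47719 - 42522)/((-1*52 - 52) + T) = (-47719 - 42522)/((-1*52 - 52) - 14657) = -90241/((-52 - 52) - 14657) = -90241/(-104 - 14657) = -90241/(-14761) = -90241*(-1/14761) = 90241/14761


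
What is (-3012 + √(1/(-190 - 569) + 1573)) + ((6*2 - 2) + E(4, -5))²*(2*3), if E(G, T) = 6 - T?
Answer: -366 + √906174654/759 ≈ -326.34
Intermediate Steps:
(-3012 + √(1/(-190 - 569) + 1573)) + ((6*2 - 2) + E(4, -5))²*(2*3) = (-3012 + √(1/(-190 - 569) + 1573)) + ((6*2 - 2) + (6 - 1*(-5)))²*(2*3) = (-3012 + √(1/(-759) + 1573)) + ((12 - 2) + (6 + 5))²*6 = (-3012 + √(-1/759 + 1573)) + (10 + 11)²*6 = (-3012 + √(1193906/759)) + 21²*6 = (-3012 + √906174654/759) + 441*6 = (-3012 + √906174654/759) + 2646 = -366 + √906174654/759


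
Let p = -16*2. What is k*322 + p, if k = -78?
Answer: -25148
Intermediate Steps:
p = -32
k*322 + p = -78*322 - 32 = -25116 - 32 = -25148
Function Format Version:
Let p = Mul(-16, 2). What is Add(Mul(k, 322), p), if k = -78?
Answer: -25148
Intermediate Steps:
p = -32
Add(Mul(k, 322), p) = Add(Mul(-78, 322), -32) = Add(-25116, -32) = -25148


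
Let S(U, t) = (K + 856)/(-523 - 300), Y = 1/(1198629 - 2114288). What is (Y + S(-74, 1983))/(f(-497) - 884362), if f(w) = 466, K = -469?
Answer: 44295107/83261606312859 ≈ 5.3200e-7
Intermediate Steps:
Y = -1/915659 (Y = 1/(-915659) = -1/915659 ≈ -1.0921e-6)
S(U, t) = -387/823 (S(U, t) = (-469 + 856)/(-523 - 300) = 387/(-823) = 387*(-1/823) = -387/823)
(Y + S(-74, 1983))/(f(-497) - 884362) = (-1/915659 - 387/823)/(466 - 884362) = -354360856/753587357/(-883896) = -354360856/753587357*(-1/883896) = 44295107/83261606312859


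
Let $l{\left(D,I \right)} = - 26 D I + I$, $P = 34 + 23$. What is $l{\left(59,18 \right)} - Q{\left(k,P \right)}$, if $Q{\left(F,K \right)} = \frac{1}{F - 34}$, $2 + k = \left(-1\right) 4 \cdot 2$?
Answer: $- \frac{1214135}{44} \approx -27594.0$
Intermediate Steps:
$P = 57$
$k = -10$ ($k = -2 + \left(-1\right) 4 \cdot 2 = -2 - 8 = -10$)
$Q{\left(F,K \right)} = \frac{1}{-34 + F}$
$l{\left(D,I \right)} = I - 26 D I$ ($l{\left(D,I \right)} = - 26 D I + I = I - 26 D I$)
$l{\left(59,18 \right)} - Q{\left(k,P \right)} = 18 \left(1 - 1534\right) - \frac{1}{-34 - 10} = 18 \left(1 - 1534\right) - \frac{1}{-44} = 18 \left(-1533\right) - - \frac{1}{44} = -27594 + \frac{1}{44} = - \frac{1214135}{44}$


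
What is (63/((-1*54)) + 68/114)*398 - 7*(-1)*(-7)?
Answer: -15728/57 ≈ -275.93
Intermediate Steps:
(63/((-1*54)) + 68/114)*398 - 7*(-1)*(-7) = (63/(-54) + 68*(1/114))*398 + 7*(-7) = (63*(-1/54) + 34/57)*398 - 49 = (-7/6 + 34/57)*398 - 49 = -65/114*398 - 49 = -12935/57 - 49 = -15728/57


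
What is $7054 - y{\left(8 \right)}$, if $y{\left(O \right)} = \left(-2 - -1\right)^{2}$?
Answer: $7053$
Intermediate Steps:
$y{\left(O \right)} = 1$ ($y{\left(O \right)} = \left(-2 + 1\right)^{2} = \left(-1\right)^{2} = 1$)
$7054 - y{\left(8 \right)} = 7054 - 1 = 7053$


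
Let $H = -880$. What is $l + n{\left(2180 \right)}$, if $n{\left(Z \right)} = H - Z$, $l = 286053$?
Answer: $282993$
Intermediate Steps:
$n{\left(Z \right)} = -880 - Z$
$l + n{\left(2180 \right)} = 286053 - 3060 = 282993$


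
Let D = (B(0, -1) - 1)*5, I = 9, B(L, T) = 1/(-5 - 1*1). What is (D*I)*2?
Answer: -105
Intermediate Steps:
B(L, T) = -⅙ (B(L, T) = 1/(-5 - 1) = 1/(-6) = 1*(-⅙) = -⅙)
D = -35/6 (D = (-⅙ - 1)*5 = -7/6*5 = -35/6 ≈ -5.8333)
(D*I)*2 = -35/6*9*2 = -105/2*2 = -105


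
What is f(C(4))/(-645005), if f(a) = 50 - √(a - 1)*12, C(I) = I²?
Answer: -10/129001 + 12*√15/645005 ≈ -5.4638e-6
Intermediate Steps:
f(a) = 50 - 12*√(-1 + a) (f(a) = 50 - √(-1 + a)*12 = 50 - 12*√(-1 + a))
f(C(4))/(-645005) = (50 - 12*√(-1 + 4²))/(-645005) = (50 - 12*√(-1 + 16))*(-1/645005) = (50 - 12*√15)*(-1/645005) = -10/129001 + 12*√15/645005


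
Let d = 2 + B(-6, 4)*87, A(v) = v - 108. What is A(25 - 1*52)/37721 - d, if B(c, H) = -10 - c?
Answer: 13051331/37721 ≈ 346.00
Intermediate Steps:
A(v) = -108 + v
d = -346 (d = 2 + (-10 - 1*(-6))*87 = 2 + (-10 + 6)*87 = 2 - 4*87 = 2 - 348 = -346)
A(25 - 1*52)/37721 - d = (-108 + (25 - 1*52))/37721 - 1*(-346) = (-108 + (25 - 52))*(1/37721) + 346 = (-108 - 27)*(1/37721) + 346 = -135*1/37721 + 346 = -135/37721 + 346 = 13051331/37721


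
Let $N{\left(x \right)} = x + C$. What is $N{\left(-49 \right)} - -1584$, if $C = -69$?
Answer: $1466$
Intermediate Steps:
$N{\left(x \right)} = -69 + x$ ($N{\left(x \right)} = x - 69 = -69 + x$)
$N{\left(-49 \right)} - -1584 = \left(-69 - 49\right) - -1584 = -118 + 1584 = 1466$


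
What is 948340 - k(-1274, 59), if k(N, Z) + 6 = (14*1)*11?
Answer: 948192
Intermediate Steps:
k(N, Z) = 148 (k(N, Z) = -6 + (14*1)*11 = -6 + 14*11 = -6 + 154 = 148)
948340 - k(-1274, 59) = 948340 - 1*148 = 948340 - 148 = 948192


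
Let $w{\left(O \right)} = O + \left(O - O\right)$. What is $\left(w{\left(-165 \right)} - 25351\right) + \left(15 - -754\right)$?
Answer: $-24747$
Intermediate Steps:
$w{\left(O \right)} = O$ ($w{\left(O \right)} = O + 0 = O$)
$\left(w{\left(-165 \right)} - 25351\right) + \left(15 - -754\right) = \left(-165 - 25351\right) + \left(15 - -754\right) = -25516 + \left(15 + 754\right) = -25516 + 769 = -24747$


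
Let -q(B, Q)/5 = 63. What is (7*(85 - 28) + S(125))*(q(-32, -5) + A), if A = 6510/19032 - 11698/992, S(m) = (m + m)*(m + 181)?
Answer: -9873988243263/393328 ≈ -2.5104e+7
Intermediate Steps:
q(B, Q) = -315 (q(B, Q) = -5*63 = -315)
S(m) = 2*m*(181 + m) (S(m) = (2*m)*(181 + m) = 2*m*(181 + m))
A = -4503717/393328 (A = 6510*(1/19032) - 11698*1/992 = 1085/3172 - 5849/496 = -4503717/393328 ≈ -11.450)
(7*(85 - 28) + S(125))*(q(-32, -5) + A) = (7*(85 - 28) + 2*125*(181 + 125))*(-315 - 4503717/393328) = (7*57 + 2*125*306)*(-128402037/393328) = (399 + 76500)*(-128402037/393328) = 76899*(-128402037/393328) = -9873988243263/393328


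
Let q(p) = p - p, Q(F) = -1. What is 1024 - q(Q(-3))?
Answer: 1024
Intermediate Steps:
q(p) = 0
1024 - q(Q(-3)) = 1024 - 1*0 = 1024 + 0 = 1024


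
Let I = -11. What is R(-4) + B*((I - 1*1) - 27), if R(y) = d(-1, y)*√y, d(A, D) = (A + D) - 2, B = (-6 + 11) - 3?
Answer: -78 - 14*I ≈ -78.0 - 14.0*I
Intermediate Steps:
B = 2 (B = 5 - 3 = 2)
d(A, D) = -2 + A + D
R(y) = √y*(-3 + y) (R(y) = (-2 - 1 + y)*√y = (-3 + y)*√y = √y*(-3 + y))
R(-4) + B*((I - 1*1) - 27) = √(-4)*(-3 - 4) + 2*((-11 - 1*1) - 27) = (2*I)*(-7) + 2*((-11 - 1) - 27) = -14*I + 2*(-12 - 27) = -14*I + 2*(-39) = -14*I - 78 = -78 - 14*I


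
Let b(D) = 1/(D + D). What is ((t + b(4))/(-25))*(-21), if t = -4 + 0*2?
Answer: -651/200 ≈ -3.2550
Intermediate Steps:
b(D) = 1/(2*D)
t = -4 (t = -4 + 0 = -4)
((t + b(4))/(-25))*(-21) = ((-4 + (½)/4)/(-25))*(-21) = ((-4 + (½)*(¼))*(-1/25))*(-21) = ((-4 + ⅛)*(-1/25))*(-21) = -31/8*(-1/25)*(-21) = (31/200)*(-21) = -651/200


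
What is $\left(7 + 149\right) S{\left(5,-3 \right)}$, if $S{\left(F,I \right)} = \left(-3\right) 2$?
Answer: $-936$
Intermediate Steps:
$S{\left(F,I \right)} = -6$
$\left(7 + 149\right) S{\left(5,-3 \right)} = \left(7 + 149\right) \left(-6\right) = 156 \left(-6\right) = -936$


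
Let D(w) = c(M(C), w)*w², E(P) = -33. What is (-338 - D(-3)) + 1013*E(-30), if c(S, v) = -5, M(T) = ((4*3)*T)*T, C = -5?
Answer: -33722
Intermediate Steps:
M(T) = 12*T² (M(T) = (12*T)*T = 12*T²)
D(w) = -5*w²
(-338 - D(-3)) + 1013*E(-30) = (-338 - (-5)*(-3)²) + 1013*(-33) = (-338 - (-5)*9) - 33429 = (-338 - 1*(-45)) - 33429 = (-338 + 45) - 33429 = -293 - 33429 = -33722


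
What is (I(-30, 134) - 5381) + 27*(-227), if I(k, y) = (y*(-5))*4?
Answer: -14190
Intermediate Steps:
I(k, y) = -20*y (I(k, y) = -5*y*4 = -20*y)
(I(-30, 134) - 5381) + 27*(-227) = (-20*134 - 5381) + 27*(-227) = (-2680 - 5381) - 6129 = -8061 - 6129 = -14190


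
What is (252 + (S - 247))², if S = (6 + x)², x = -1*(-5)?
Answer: 15876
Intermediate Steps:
x = 5
S = 121 (S = (6 + 5)² = 11² = 121)
(252 + (S - 247))² = (252 + (121 - 247))² = (252 - 126)² = 126² = 15876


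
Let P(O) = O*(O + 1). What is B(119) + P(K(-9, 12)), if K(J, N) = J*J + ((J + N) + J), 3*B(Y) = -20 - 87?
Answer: 16993/3 ≈ 5664.3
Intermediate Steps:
B(Y) = -107/3 (B(Y) = (-20 - 87)/3 = (⅓)*(-107) = -107/3)
K(J, N) = N + J² + 2*J (K(J, N) = J² + (N + 2*J) = N + J² + 2*J)
P(O) = O*(1 + O)
B(119) + P(K(-9, 12)) = -107/3 + (12 + (-9)² + 2*(-9))*(1 + (12 + (-9)² + 2*(-9))) = -107/3 + (12 + 81 - 18)*(1 + (12 + 81 - 18)) = -107/3 + 75*(1 + 75) = -107/3 + 75*76 = -107/3 + 5700 = 16993/3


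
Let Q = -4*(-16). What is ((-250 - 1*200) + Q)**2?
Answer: 148996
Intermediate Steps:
Q = 64
((-250 - 1*200) + Q)**2 = ((-250 - 1*200) + 64)**2 = ((-250 - 200) + 64)**2 = (-450 + 64)**2 = (-386)**2 = 148996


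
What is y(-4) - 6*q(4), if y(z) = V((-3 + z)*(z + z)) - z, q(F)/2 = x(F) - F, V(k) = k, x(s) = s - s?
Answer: 108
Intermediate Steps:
x(s) = 0
q(F) = -2*F (q(F) = 2*(0 - F) = 2*(-F) = -2*F)
y(z) = -z + 2*z*(-3 + z) (y(z) = (-3 + z)*(z + z) - z = (-3 + z)*(2*z) - z = 2*z*(-3 + z) - z = -z + 2*z*(-3 + z))
y(-4) - 6*q(4) = -4*(-7 + 2*(-4)) - (-12)*4 = -4*(-7 - 8) - 6*(-8) = -4*(-15) + 48 = 60 + 48 = 108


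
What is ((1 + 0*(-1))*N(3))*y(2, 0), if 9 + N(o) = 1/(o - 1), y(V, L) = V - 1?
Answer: -17/2 ≈ -8.5000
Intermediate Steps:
y(V, L) = -1 + V
N(o) = -9 + 1/(-1 + o) (N(o) = -9 + 1/(o - 1) = -9 + 1/(-1 + o))
((1 + 0*(-1))*N(3))*y(2, 0) = ((1 + 0*(-1))*((10 - 9*3)/(-1 + 3)))*(-1 + 2) = ((1 + 0)*((10 - 27)/2))*1 = (1*((½)*(-17)))*1 = (1*(-17/2))*1 = -17/2*1 = -17/2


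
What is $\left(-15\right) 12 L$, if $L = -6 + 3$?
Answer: $540$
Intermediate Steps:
$L = -3$
$\left(-15\right) 12 L = \left(-15\right) 12 \left(-3\right) = \left(-180\right) \left(-3\right) = 540$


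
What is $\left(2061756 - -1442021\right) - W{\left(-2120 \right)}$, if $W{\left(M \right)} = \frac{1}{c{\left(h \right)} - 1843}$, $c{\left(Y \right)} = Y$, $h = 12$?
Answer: $\frac{6415415688}{1831} \approx 3.5038 \cdot 10^{6}$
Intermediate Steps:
$W{\left(M \right)} = - \frac{1}{1831}$ ($W{\left(M \right)} = \frac{1}{12 - 1843} = \frac{1}{-1831} = - \frac{1}{1831}$)
$\left(2061756 - -1442021\right) - W{\left(-2120 \right)} = \left(2061756 - -1442021\right) - - \frac{1}{1831} = \left(2061756 + 1442021\right) + \frac{1}{1831} = 3503777 + \frac{1}{1831} = \frac{6415415688}{1831}$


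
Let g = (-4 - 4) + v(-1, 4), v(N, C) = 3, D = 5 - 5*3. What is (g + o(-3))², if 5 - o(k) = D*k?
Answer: 900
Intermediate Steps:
D = -10 (D = 5 - 15 = -10)
o(k) = 5 + 10*k (o(k) = 5 - (-10)*k = 5 + 10*k)
g = -5 (g = (-4 - 4) + 3 = -8 + 3 = -5)
(g + o(-3))² = (-5 + (5 + 10*(-3)))² = (-5 + (5 - 30))² = (-5 - 25)² = (-30)² = 900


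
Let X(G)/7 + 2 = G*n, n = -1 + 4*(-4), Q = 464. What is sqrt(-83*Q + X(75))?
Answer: I*sqrt(47451) ≈ 217.83*I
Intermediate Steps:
n = -17 (n = -1 - 16 = -17)
X(G) = -14 - 119*G (X(G) = -14 + 7*(G*(-17)) = -14 + 7*(-17*G) = -14 - 119*G)
sqrt(-83*Q + X(75)) = sqrt(-83*464 + (-14 - 119*75)) = sqrt(-38512 + (-14 - 8925)) = sqrt(-38512 - 8939) = sqrt(-47451) = I*sqrt(47451)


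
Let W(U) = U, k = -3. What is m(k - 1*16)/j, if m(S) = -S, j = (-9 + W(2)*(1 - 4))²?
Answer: 19/225 ≈ 0.084444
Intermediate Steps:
j = 225 (j = (-9 + 2*(1 - 4))² = (-9 + 2*(-3))² = (-9 - 6)² = (-15)² = 225)
m(k - 1*16)/j = -(-3 - 1*16)/225 = -(-3 - 16)*(1/225) = -1*(-19)*(1/225) = 19*(1/225) = 19/225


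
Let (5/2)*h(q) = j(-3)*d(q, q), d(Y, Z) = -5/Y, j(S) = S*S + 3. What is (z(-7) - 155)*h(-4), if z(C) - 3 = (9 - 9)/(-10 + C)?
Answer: -912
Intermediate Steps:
j(S) = 3 + S² (j(S) = S² + 3 = 3 + S²)
z(C) = 3 (z(C) = 3 + (9 - 9)/(-10 + C) = 3 + 0/(-10 + C) = 3 + 0 = 3)
h(q) = -24/q (h(q) = 2*((3 + (-3)²)*(-5/q))/5 = 2*((3 + 9)*(-5/q))/5 = 2*(12*(-5/q))/5 = 2*(-60/q)/5 = -24/q)
(z(-7) - 155)*h(-4) = (3 - 155)*(-24/(-4)) = -(-3648)*(-1)/4 = -152*6 = -912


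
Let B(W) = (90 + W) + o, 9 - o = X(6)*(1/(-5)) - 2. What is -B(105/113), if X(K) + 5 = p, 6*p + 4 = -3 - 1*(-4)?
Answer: -113937/1130 ≈ -100.83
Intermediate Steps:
p = -½ (p = -⅔ + (-3 - 1*(-4))/6 = -⅔ + (-3 + 4)/6 = -⅔ + (⅙)*1 = -⅔ + ⅙ = -½ ≈ -0.50000)
X(K) = -11/2 (X(K) = -5 - ½ = -11/2)
o = 99/10 (o = 9 - (-11/(2*(-5)) - 2) = 9 - (-11*(-1)/(2*5) - 2) = 9 - (-11/2*(-⅕) - 2) = 9 - (11/10 - 2) = 9 - 1*(-9/10) = 9 + 9/10 = 99/10 ≈ 9.9000)
B(W) = 999/10 + W (B(W) = (90 + W) + 99/10 = 999/10 + W)
-B(105/113) = -(999/10 + 105/113) = -1*113937/1130 = -113937/1130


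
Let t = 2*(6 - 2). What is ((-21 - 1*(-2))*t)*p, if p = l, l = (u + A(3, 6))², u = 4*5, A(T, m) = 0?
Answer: -60800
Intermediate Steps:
u = 20
t = 8 (t = 2*4 = 8)
l = 400 (l = (20 + 0)² = 20² = 400)
p = 400
((-21 - 1*(-2))*t)*p = ((-21 - 1*(-2))*8)*400 = ((-21 + 2)*8)*400 = -19*8*400 = -152*400 = -60800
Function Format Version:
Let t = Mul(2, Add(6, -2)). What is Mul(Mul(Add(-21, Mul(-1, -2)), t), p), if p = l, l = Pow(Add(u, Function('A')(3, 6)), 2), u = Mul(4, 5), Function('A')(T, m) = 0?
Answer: -60800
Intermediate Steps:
u = 20
t = 8 (t = Mul(2, 4) = 8)
l = 400 (l = Pow(Add(20, 0), 2) = Pow(20, 2) = 400)
p = 400
Mul(Mul(Add(-21, Mul(-1, -2)), t), p) = Mul(Mul(Add(-21, Mul(-1, -2)), 8), 400) = Mul(Mul(Add(-21, 2), 8), 400) = Mul(Mul(-19, 8), 400) = Mul(-152, 400) = -60800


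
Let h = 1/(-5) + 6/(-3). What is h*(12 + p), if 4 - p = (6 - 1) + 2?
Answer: -99/5 ≈ -19.800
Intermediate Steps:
h = -11/5 (h = 1*(-⅕) + 6*(-⅓) = -⅕ - 2 = -11/5 ≈ -2.2000)
p = -3 (p = 4 - ((6 - 1) + 2) = 4 - (5 + 2) = 4 - 1*7 = 4 - 7 = -3)
h*(12 + p) = -11*(12 - 3)/5 = -11/5*9 = -99/5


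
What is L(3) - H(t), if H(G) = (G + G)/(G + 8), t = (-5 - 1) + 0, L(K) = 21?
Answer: 27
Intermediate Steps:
t = -6 (t = -6 + 0 = -6)
H(G) = 2*G/(8 + G) (H(G) = (2*G)/(8 + G) = 2*G/(8 + G))
L(3) - H(t) = 21 - 2*(-6)/(8 - 6) = 21 - 2*(-6)/2 = 21 - 1*(-6) = 21 + 6 = 27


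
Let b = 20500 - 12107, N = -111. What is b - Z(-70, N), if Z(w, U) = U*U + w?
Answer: -3858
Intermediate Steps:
Z(w, U) = w + U² (Z(w, U) = U² + w = w + U²)
b = 8393
b - Z(-70, N) = 8393 - (-70 + (-111)²) = 8393 - (-70 + 12321) = 8393 - 1*12251 = 8393 - 12251 = -3858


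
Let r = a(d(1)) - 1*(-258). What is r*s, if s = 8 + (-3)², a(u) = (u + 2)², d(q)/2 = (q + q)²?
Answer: 6086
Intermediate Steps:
d(q) = 8*q² (d(q) = 2*(q + q)² = 2*(2*q)² = 2*(4*q²) = 8*q²)
a(u) = (2 + u)²
r = 358 (r = (2 + 8*1²)² - 1*(-258) = (2 + 8*1)² + 258 = (2 + 8)² + 258 = 10² + 258 = 100 + 258 = 358)
s = 17 (s = 8 + 9 = 17)
r*s = 358*17 = 6086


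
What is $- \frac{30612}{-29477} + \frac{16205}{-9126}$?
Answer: $- \frac{198309673}{269007102} \approx -0.73719$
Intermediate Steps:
$- \frac{30612}{-29477} + \frac{16205}{-9126} = \left(-30612\right) \left(- \frac{1}{29477}\right) + 16205 \left(- \frac{1}{9126}\right) = \frac{30612}{29477} - \frac{16205}{9126} = - \frac{198309673}{269007102}$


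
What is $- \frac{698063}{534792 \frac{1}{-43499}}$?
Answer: $\frac{30365042437}{534792} \approx 56779.0$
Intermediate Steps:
$- \frac{698063}{534792 \frac{1}{-43499}} = - \frac{698063}{534792 \left(- \frac{1}{43499}\right)} = - \frac{698063}{- \frac{534792}{43499}} = \left(-698063\right) \left(- \frac{43499}{534792}\right) = \frac{30365042437}{534792}$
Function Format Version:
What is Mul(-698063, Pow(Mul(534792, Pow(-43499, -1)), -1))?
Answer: Rational(30365042437, 534792) ≈ 56779.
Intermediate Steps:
Mul(-698063, Pow(Mul(534792, Pow(-43499, -1)), -1)) = Mul(-698063, Pow(Mul(534792, Rational(-1, 43499)), -1)) = Mul(-698063, Pow(Rational(-534792, 43499), -1)) = Mul(-698063, Rational(-43499, 534792)) = Rational(30365042437, 534792)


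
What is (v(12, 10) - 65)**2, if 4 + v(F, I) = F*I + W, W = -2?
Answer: 2401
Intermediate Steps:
v(F, I) = -6 + F*I (v(F, I) = -4 + (F*I - 2) = -4 + (-2 + F*I) = -6 + F*I)
(v(12, 10) - 65)**2 = ((-6 + 12*10) - 65)**2 = ((-6 + 120) - 65)**2 = (114 - 65)**2 = 49**2 = 2401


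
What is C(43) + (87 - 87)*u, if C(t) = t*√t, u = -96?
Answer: 43*√43 ≈ 281.97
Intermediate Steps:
C(t) = t^(3/2)
C(43) + (87 - 87)*u = 43^(3/2) + (87 - 87)*(-96) = 43*√43 + 0*(-96) = 43*√43 + 0 = 43*√43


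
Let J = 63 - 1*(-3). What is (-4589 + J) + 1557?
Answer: -2966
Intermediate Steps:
J = 66 (J = 63 + 3 = 66)
(-4589 + J) + 1557 = (-4589 + 66) + 1557 = -4523 + 1557 = -2966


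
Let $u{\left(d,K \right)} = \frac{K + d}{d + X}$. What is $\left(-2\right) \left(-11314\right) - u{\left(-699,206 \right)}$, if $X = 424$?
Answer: $\frac{6222207}{275} \approx 22626.0$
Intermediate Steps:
$u{\left(d,K \right)} = \frac{K + d}{424 + d}$ ($u{\left(d,K \right)} = \frac{K + d}{d + 424} = \frac{K + d}{424 + d}$)
$\left(-2\right) \left(-11314\right) - u{\left(-699,206 \right)} = \left(-2\right) \left(-11314\right) - \frac{206 - 699}{424 - 699} = 22628 - \frac{1}{-275} \left(-493\right) = 22628 - \left(- \frac{1}{275}\right) \left(-493\right) = 22628 - \frac{493}{275} = \frac{6222207}{275}$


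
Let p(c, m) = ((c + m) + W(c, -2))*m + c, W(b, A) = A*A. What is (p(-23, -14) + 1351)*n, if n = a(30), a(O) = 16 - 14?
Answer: 3580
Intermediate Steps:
W(b, A) = A²
p(c, m) = c + m*(4 + c + m) (p(c, m) = ((c + m) + (-2)²)*m + c = ((c + m) + 4)*m + c = (4 + c + m)*m + c = m*(4 + c + m) + c = c + m*(4 + c + m))
a(O) = 2
n = 2
(p(-23, -14) + 1351)*n = ((-23 + (-14)² + 4*(-14) - 23*(-14)) + 1351)*2 = ((-23 + 196 - 56 + 322) + 1351)*2 = (439 + 1351)*2 = 1790*2 = 3580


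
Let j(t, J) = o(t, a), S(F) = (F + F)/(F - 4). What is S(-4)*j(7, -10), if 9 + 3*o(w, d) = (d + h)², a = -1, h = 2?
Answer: -8/3 ≈ -2.6667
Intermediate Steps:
S(F) = 2*F/(-4 + F) (S(F) = (2*F)/(-4 + F) = 2*F/(-4 + F))
o(w, d) = -3 + (2 + d)²/3 (o(w, d) = -3 + (d + 2)²/3 = -3 + (2 + d)²/3)
j(t, J) = -8/3 (j(t, J) = -3 + (2 - 1)²/3 = -3 + (⅓)*1² = -3 + (⅓)*1 = -3 + ⅓ = -8/3)
S(-4)*j(7, -10) = (2*(-4)/(-4 - 4))*(-8/3) = (2*(-4)/(-8))*(-8/3) = (2*(-4)*(-⅛))*(-8/3) = 1*(-8/3) = -8/3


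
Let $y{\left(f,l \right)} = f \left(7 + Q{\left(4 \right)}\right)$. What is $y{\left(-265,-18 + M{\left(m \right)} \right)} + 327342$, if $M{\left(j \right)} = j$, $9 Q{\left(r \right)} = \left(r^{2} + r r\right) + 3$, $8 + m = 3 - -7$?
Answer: $\frac{2920108}{9} \approx 3.2446 \cdot 10^{5}$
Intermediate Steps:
$m = 2$ ($m = -8 + \left(3 - -7\right) = -8 + \left(3 + 7\right) = -8 + 10 = 2$)
$Q{\left(r \right)} = \frac{1}{3} + \frac{2 r^{2}}{9}$ ($Q{\left(r \right)} = \frac{\left(r^{2} + r r\right) + 3}{9} = \frac{\left(r^{2} + r^{2}\right) + 3}{9} = \frac{2 r^{2} + 3}{9} = \frac{3 + 2 r^{2}}{9} = \frac{1}{3} + \frac{2 r^{2}}{9}$)
$y{\left(f,l \right)} = \frac{98 f}{9}$ ($y{\left(f,l \right)} = f \left(7 + \left(\frac{1}{3} + \frac{2 \cdot 4^{2}}{9}\right)\right) = f \left(7 + \left(\frac{1}{3} + \frac{2}{9} \cdot 16\right)\right) = f \left(7 + \left(\frac{1}{3} + \frac{32}{9}\right)\right) = f \left(7 + \frac{35}{9}\right) = f \frac{98}{9} = \frac{98 f}{9}$)
$y{\left(-265,-18 + M{\left(m \right)} \right)} + 327342 = \frac{98}{9} \left(-265\right) + 327342 = - \frac{25970}{9} + 327342 = \frac{2920108}{9}$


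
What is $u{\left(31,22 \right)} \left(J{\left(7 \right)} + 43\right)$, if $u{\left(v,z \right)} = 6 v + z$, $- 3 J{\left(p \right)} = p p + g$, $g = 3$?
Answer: $\frac{16016}{3} \approx 5338.7$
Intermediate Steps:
$J{\left(p \right)} = -1 - \frac{p^{2}}{3}$ ($J{\left(p \right)} = - \frac{p p + 3}{3} = - \frac{p^{2} + 3}{3} = - \frac{3 + p^{2}}{3} = -1 - \frac{p^{2}}{3}$)
$u{\left(v,z \right)} = z + 6 v$
$u{\left(31,22 \right)} \left(J{\left(7 \right)} + 43\right) = \left(22 + 6 \cdot 31\right) \left(\left(-1 - \frac{7^{2}}{3}\right) + 43\right) = \left(22 + 186\right) \left(\left(-1 - \frac{49}{3}\right) + 43\right) = 208 \left(\left(-1 - \frac{49}{3}\right) + 43\right) = 208 \left(- \frac{52}{3} + 43\right) = 208 \cdot \frac{77}{3} = \frac{16016}{3}$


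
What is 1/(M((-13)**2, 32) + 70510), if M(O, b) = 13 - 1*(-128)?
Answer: 1/70651 ≈ 1.4154e-5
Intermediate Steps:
M(O, b) = 141 (M(O, b) = 13 + 128 = 141)
1/(M((-13)**2, 32) + 70510) = 1/(141 + 70510) = 1/70651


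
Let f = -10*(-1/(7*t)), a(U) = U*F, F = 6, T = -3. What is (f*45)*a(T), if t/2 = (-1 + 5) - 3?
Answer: -4050/7 ≈ -578.57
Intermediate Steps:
t = 2 (t = 2*((-1 + 5) - 3) = 2*(4 - 3) = 2*1 = 2)
a(U) = 6*U (a(U) = U*6 = 6*U)
f = 5/7 (f = -10/(2*(-7)) = -10/(-14) = -10*(-1/14) = 5/7 ≈ 0.71429)
(f*45)*a(T) = ((5/7)*45)*(6*(-3)) = (225/7)*(-18) = -4050/7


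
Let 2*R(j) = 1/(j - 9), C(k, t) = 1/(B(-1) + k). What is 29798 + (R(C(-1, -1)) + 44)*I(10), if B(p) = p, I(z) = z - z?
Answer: 29798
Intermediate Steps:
I(z) = 0
C(k, t) = 1/(-1 + k)
R(j) = 1/(2*(-9 + j)) (R(j) = 1/(2*(j - 9)) = 1/(2*(-9 + j)))
29798 + (R(C(-1, -1)) + 44)*I(10) = 29798 + (1/(2*(-9 + 1/(-1 - 1))) + 44)*0 = 29798 + (1/(2*(-9 + 1/(-2))) + 44)*0 = 29798 + (1/(2*(-9 - ½)) + 44)*0 = 29798 + (1/(2*(-19/2)) + 44)*0 = 29798 + ((½)*(-2/19) + 44)*0 = 29798 + (-1/19 + 44)*0 = 29798 + (835/19)*0 = 29798 + 0 = 29798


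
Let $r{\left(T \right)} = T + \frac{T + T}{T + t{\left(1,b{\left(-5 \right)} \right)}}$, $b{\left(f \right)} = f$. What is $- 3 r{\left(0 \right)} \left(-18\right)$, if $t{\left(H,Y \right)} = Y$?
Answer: $0$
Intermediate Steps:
$r{\left(T \right)} = T + \frac{2 T}{-5 + T}$ ($r{\left(T \right)} = T + \frac{T + T}{T - 5} = T + \frac{2 T}{-5 + T}$)
$- 3 r{\left(0 \right)} \left(-18\right) = - 3 \frac{0 \left(-3 + 0\right)}{-5 + 0} \left(-18\right) = - 3 \cdot 0 \frac{1}{-5} \left(-3\right) \left(-18\right) = - 3 \cdot 0 \left(- \frac{1}{5}\right) \left(-3\right) \left(-18\right) = \left(-3\right) 0 \left(-18\right) = 0 \left(-18\right) = 0$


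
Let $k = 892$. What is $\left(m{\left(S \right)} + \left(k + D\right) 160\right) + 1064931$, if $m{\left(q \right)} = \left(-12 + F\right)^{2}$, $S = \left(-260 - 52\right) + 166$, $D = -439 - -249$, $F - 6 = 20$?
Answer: $1177447$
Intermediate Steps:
$F = 26$ ($F = 6 + 20 = 26$)
$D = -190$ ($D = -439 + 249 = -190$)
$S = -146$ ($S = -312 + 166 = -146$)
$m{\left(q \right)} = 196$ ($m{\left(q \right)} = \left(-12 + 26\right)^{2} = 14^{2} = 196$)
$\left(m{\left(S \right)} + \left(k + D\right) 160\right) + 1064931 = \left(196 + \left(892 - 190\right) 160\right) + 1064931 = \left(196 + 702 \cdot 160\right) + 1064931 = \left(196 + 112320\right) + 1064931 = 112516 + 1064931 = 1177447$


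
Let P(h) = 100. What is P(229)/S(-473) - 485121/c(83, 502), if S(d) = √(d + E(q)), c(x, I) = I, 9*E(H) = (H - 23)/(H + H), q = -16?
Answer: -485121/502 - 80*I*√272370/9079 ≈ -966.38 - 4.5987*I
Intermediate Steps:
E(H) = (-23 + H)/(18*H) (E(H) = ((H - 23)/(H + H))/9 = ((-23 + H)/((2*H)))/9 = ((-23 + H)*(1/(2*H)))/9 = ((-23 + H)/(2*H))/9 = (-23 + H)/(18*H))
S(d) = √(13/96 + d) (S(d) = √(d + (1/18)*(-23 - 16)/(-16)) = √(d + (1/18)*(-1/16)*(-39)) = √(d + 13/96) = √(13/96 + d))
P(229)/S(-473) - 485121/c(83, 502) = 100/((√(78 + 576*(-473))/24)) - 485121/502 = 100/((√(78 - 272448)/24)) - 485121*1/502 = 100/((√(-272370)/24)) - 485121/502 = 100/(((I*√272370)/24)) - 485121/502 = 100/((I*√272370/24)) - 485121/502 = 100*(-4*I*√272370/45395) - 485121/502 = -80*I*√272370/9079 - 485121/502 = -485121/502 - 80*I*√272370/9079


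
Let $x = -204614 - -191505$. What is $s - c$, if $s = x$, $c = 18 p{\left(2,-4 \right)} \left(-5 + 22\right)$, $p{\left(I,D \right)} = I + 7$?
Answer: $-15863$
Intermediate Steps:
$p{\left(I,D \right)} = 7 + I$
$x = -13109$ ($x = -204614 + 191505 = -13109$)
$c = 2754$ ($c = 18 \left(7 + 2\right) \left(-5 + 22\right) = 18 \cdot 9 \cdot 17 = 162 \cdot 17 = 2754$)
$s = -13109$
$s - c = -13109 - 2754 = -15863$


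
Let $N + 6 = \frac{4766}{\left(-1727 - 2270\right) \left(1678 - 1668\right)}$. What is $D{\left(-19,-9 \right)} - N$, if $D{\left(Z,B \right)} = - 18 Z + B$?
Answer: $\frac{6777298}{19985} \approx 339.12$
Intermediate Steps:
$D{\left(Z,B \right)} = B - 18 Z$
$N = - \frac{122293}{19985}$ ($N = -6 + \frac{4766}{\left(-1727 - 2270\right) \left(1678 - 1668\right)} = -6 + \frac{4766}{\left(-3997\right) 10} = -6 + \frac{4766}{-39970} = -6 + 4766 \left(- \frac{1}{39970}\right) = -6 - \frac{2383}{19985} = - \frac{122293}{19985} \approx -6.1192$)
$D{\left(-19,-9 \right)} - N = \left(-9 - -342\right) - - \frac{122293}{19985} = \left(-9 + 342\right) + \frac{122293}{19985} = 333 + \frac{122293}{19985} = \frac{6777298}{19985}$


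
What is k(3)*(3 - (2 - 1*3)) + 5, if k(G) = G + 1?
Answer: 21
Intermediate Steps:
k(G) = 1 + G
k(3)*(3 - (2 - 1*3)) + 5 = (1 + 3)*(3 - (2 - 1*3)) + 5 = 4*(3 - (2 - 3)) + 5 = 4*(3 - 1*(-1)) + 5 = 4*(3 + 1) + 5 = 4*4 + 5 = 16 + 5 = 21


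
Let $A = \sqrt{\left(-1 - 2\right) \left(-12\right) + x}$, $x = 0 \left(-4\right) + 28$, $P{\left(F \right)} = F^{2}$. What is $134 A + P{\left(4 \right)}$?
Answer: $1088$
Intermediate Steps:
$x = 28$ ($x = 0 + 28 = 28$)
$A = 8$ ($A = \sqrt{\left(-1 - 2\right) \left(-12\right) + 28} = \sqrt{\left(-3\right) \left(-12\right) + 28} = \sqrt{36 + 28} = \sqrt{64} = 8$)
$134 A + P{\left(4 \right)} = 134 \cdot 8 + 4^{2} = 1072 + 16 = 1088$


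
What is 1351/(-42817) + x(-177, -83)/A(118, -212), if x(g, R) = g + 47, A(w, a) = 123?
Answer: -5732383/5266491 ≈ -1.0885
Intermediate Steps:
x(g, R) = 47 + g
1351/(-42817) + x(-177, -83)/A(118, -212) = 1351/(-42817) + (47 - 177)/123 = 1351*(-1/42817) - 130*1/123 = -1351/42817 - 130/123 = -5732383/5266491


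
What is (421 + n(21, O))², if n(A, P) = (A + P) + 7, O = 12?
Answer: 212521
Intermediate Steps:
n(A, P) = 7 + A + P
(421 + n(21, O))² = (421 + (7 + 21 + 12))² = (421 + 40)² = 461² = 212521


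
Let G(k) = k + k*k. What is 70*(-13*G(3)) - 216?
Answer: -11136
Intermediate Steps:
G(k) = k + k²
70*(-13*G(3)) - 216 = 70*(-39*(1 + 3)) - 216 = 70*(-39*4) - 216 = 70*(-13*12) - 216 = 70*(-156) - 216 = -10920 - 216 = -11136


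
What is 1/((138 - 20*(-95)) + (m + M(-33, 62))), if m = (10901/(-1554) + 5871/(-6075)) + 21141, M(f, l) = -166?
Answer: 1048950/24131114449 ≈ 4.3469e-5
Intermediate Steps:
m = 22167480049/1048950 (m = (10901*(-1/1554) + 5871*(-1/6075)) + 21141 = (-10901/1554 - 1957/2025) + 21141 = -8371901/1048950 + 21141 = 22167480049/1048950 ≈ 21133.)
1/((138 - 20*(-95)) + (m + M(-33, 62))) = 1/((138 - 20*(-95)) + (22167480049/1048950 - 166)) = 1/((138 + 1900) + 21993354349/1048950) = 1/(2038 + 21993354349/1048950) = 1/(24131114449/1048950) = 1048950/24131114449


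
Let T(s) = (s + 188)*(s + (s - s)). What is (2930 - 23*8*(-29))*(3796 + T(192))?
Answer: 634465096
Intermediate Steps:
T(s) = s*(188 + s) (T(s) = (188 + s)*(s + 0) = (188 + s)*s = s*(188 + s))
(2930 - 23*8*(-29))*(3796 + T(192)) = (2930 - 23*8*(-29))*(3796 + 192*(188 + 192)) = (2930 - 184*(-29))*(3796 + 192*380) = (2930 + 5336)*(3796 + 72960) = 8266*76756 = 634465096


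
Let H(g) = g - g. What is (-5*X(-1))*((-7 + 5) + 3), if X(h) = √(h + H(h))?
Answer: -5*I ≈ -5.0*I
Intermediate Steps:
H(g) = 0
X(h) = √h (X(h) = √(h + 0) = √h)
(-5*X(-1))*((-7 + 5) + 3) = (-5*I)*((-7 + 5) + 3) = (-5*I)*(-2 + 3) = -5*I*1 = -5*I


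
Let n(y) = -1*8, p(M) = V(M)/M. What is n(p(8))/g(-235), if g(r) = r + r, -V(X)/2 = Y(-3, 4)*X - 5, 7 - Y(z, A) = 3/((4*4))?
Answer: 4/235 ≈ 0.017021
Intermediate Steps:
Y(z, A) = 109/16 (Y(z, A) = 7 - 3/(4*4) = 7 - 3/16 = 109/16)
V(X) = 10 - 109*X/8 (V(X) = -2*(109*X/16 - 5) = -2*(-5 + 109*X/16) = 10 - 109*X/8)
g(r) = 2*r
p(M) = (10 - 109*M/8)/M
n(y) = -8
n(p(8))/g(-235) = -8/(2*(-235)) = -8/(-470) = -8*(-1/470) = 4/235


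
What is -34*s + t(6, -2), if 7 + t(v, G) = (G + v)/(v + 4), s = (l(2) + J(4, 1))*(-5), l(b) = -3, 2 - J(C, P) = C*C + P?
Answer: -15333/5 ≈ -3066.6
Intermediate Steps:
J(C, P) = 2 - P - C² (J(C, P) = 2 - (C*C + P) = 2 - (C² + P) = 2 - (P + C²) = 2 + (-P - C²) = 2 - P - C²)
s = 90 (s = (-3 + (2 - 1*1 - 1*4²))*(-5) = (-3 + (2 - 1 - 1*16))*(-5) = (-3 + (2 - 1 - 16))*(-5) = (-3 - 15)*(-5) = -18*(-5) = 90)
t(v, G) = -7 + (G + v)/(4 + v) (t(v, G) = -7 + (G + v)/(v + 4) = -7 + (G + v)/(4 + v))
-34*s + t(6, -2) = -34*90 + (-28 - 2 - 6*6)/(4 + 6) = -3060 + (-28 - 2 - 36)/10 = -3060 + (⅒)*(-66) = -3060 - 33/5 = -15333/5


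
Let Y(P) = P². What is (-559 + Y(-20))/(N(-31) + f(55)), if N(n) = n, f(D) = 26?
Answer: 159/5 ≈ 31.800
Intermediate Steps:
(-559 + Y(-20))/(N(-31) + f(55)) = (-559 + (-20)²)/(-31 + 26) = (-559 + 400)/(-5) = -159*(-⅕) = 159/5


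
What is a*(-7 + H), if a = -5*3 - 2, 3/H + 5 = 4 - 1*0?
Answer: 170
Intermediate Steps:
H = -3 (H = 3/(-5 + (4 - 1*0)) = 3/(-5 + (4 + 0)) = 3/(-5 + 4) = 3/(-1) = 3*(-1) = -3)
a = -17 (a = -15 - 2 = -17)
a*(-7 + H) = -17*(-7 - 3) = -17*(-10) = 170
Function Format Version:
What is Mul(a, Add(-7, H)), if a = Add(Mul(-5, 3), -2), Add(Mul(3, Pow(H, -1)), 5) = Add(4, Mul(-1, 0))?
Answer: 170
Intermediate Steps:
H = -3 (H = Mul(3, Pow(Add(-5, Add(4, Mul(-1, 0))), -1)) = Mul(3, Pow(Add(-5, Add(4, 0)), -1)) = Mul(3, Pow(Add(-5, 4), -1)) = Mul(3, Pow(-1, -1)) = Mul(3, -1) = -3)
a = -17 (a = Add(-15, -2) = -17)
Mul(a, Add(-7, H)) = Mul(-17, Add(-7, -3)) = Mul(-17, -10) = 170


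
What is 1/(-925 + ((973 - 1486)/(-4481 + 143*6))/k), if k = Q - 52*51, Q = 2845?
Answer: -699239/646795562 ≈ -0.0010811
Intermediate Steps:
k = 193 (k = 2845 - 52*51 = 2845 - 1*2652 = 2845 - 2652 = 193)
1/(-925 + ((973 - 1486)/(-4481 + 143*6))/k) = 1/(-925 + ((973 - 1486)/(-4481 + 143*6))/193) = 1/(-925 - 513/(-4481 + 858)*(1/193)) = 1/(-925 - 513/(-3623)*(1/193)) = 1/(-925 - 513*(-1/3623)*(1/193)) = 1/(-925 + (513/3623)*(1/193)) = 1/(-925 + 513/699239) = 1/(-646795562/699239) = -699239/646795562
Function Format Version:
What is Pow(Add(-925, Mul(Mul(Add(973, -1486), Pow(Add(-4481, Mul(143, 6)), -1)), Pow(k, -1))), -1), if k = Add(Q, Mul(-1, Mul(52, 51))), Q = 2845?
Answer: Rational(-699239, 646795562) ≈ -0.0010811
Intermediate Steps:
k = 193 (k = Add(2845, Mul(-1, Mul(52, 51))) = Add(2845, Mul(-1, 2652)) = Add(2845, -2652) = 193)
Pow(Add(-925, Mul(Mul(Add(973, -1486), Pow(Add(-4481, Mul(143, 6)), -1)), Pow(k, -1))), -1) = Pow(Add(-925, Mul(Mul(Add(973, -1486), Pow(Add(-4481, Mul(143, 6)), -1)), Pow(193, -1))), -1) = Pow(Add(-925, Mul(Mul(-513, Pow(Add(-4481, 858), -1)), Rational(1, 193))), -1) = Pow(Add(-925, Mul(Mul(-513, Pow(-3623, -1)), Rational(1, 193))), -1) = Pow(Add(-925, Mul(Mul(-513, Rational(-1, 3623)), Rational(1, 193))), -1) = Pow(Add(-925, Mul(Rational(513, 3623), Rational(1, 193))), -1) = Pow(Add(-925, Rational(513, 699239)), -1) = Pow(Rational(-646795562, 699239), -1) = Rational(-699239, 646795562)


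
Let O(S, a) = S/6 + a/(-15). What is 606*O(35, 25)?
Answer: 2525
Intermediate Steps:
O(S, a) = -a/15 + S/6 (O(S, a) = S*(1/6) + a*(-1/15) = S/6 - a/15 = -a/15 + S/6)
606*O(35, 25) = 606*(-1/15*25 + (1/6)*35) = 606*(-5/3 + 35/6) = 606*(25/6) = 2525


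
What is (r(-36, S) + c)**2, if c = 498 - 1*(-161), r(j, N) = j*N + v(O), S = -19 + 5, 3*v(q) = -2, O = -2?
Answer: 12159169/9 ≈ 1.3510e+6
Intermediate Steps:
v(q) = -2/3 (v(q) = (1/3)*(-2) = -2/3)
S = -14
r(j, N) = -2/3 + N*j (r(j, N) = j*N - 2/3 = N*j - 2/3 = -2/3 + N*j)
c = 659 (c = 498 + 161 = 659)
(r(-36, S) + c)**2 = ((-2/3 - 14*(-36)) + 659)**2 = ((-2/3 + 504) + 659)**2 = (1510/3 + 659)**2 = (3487/3)**2 = 12159169/9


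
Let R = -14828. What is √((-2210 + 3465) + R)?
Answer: 7*I*√277 ≈ 116.5*I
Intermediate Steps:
√((-2210 + 3465) + R) = √((-2210 + 3465) - 14828) = √(1255 - 14828) = √(-13573) = 7*I*√277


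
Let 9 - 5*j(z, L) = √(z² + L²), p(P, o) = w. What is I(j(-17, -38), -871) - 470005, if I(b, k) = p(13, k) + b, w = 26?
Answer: -2349886/5 - √1733/5 ≈ -4.6999e+5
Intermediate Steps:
p(P, o) = 26
j(z, L) = 9/5 - √(L² + z²)/5 (j(z, L) = 9/5 - √(z² + L²)/5 = 9/5 - √(L² + z²)/5)
I(b, k) = 26 + b
I(j(-17, -38), -871) - 470005 = (26 + (9/5 - √((-38)² + (-17)²)/5)) - 470005 = (26 + (9/5 - √(1444 + 289)/5)) - 470005 = (26 + (9/5 - √1733/5)) - 470005 = (139/5 - √1733/5) - 470005 = -2349886/5 - √1733/5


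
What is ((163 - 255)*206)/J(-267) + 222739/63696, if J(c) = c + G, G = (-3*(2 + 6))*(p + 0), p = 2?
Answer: 425776459/6688080 ≈ 63.662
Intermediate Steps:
G = -48 (G = (-3*(2 + 6))*(2 + 0) = -3*8*2 = -24*2 = -48)
J(c) = -48 + c (J(c) = c - 48 = -48 + c)
((163 - 255)*206)/J(-267) + 222739/63696 = ((163 - 255)*206)/(-48 - 267) + 222739/63696 = -92*206/(-315) + 222739*(1/63696) = -18952*(-1/315) + 222739/63696 = 18952/315 + 222739/63696 = 425776459/6688080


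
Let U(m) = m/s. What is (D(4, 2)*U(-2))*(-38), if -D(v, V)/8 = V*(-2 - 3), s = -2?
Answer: -3040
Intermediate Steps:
D(v, V) = 40*V (D(v, V) = -8*V*(-2 - 3) = -8*V*(-5) = -(-40)*V = 40*V)
U(m) = -m/2 (U(m) = m/(-2) = m*(-1/2) = -m/2)
(D(4, 2)*U(-2))*(-38) = ((40*2)*(-1/2*(-2)))*(-38) = (80*1)*(-38) = 80*(-38) = -3040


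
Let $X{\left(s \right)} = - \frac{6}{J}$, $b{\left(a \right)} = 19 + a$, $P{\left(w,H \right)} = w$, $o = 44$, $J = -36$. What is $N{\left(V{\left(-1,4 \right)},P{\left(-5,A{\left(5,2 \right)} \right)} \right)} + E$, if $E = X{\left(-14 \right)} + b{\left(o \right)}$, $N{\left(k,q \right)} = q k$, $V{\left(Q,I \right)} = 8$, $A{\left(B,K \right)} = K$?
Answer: $\frac{139}{6} \approx 23.167$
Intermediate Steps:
$N{\left(k,q \right)} = k q$
$X{\left(s \right)} = \frac{1}{6}$ ($X{\left(s \right)} = - \frac{6}{-36} = \left(-6\right) \left(- \frac{1}{36}\right) = \frac{1}{6}$)
$E = \frac{379}{6}$ ($E = \frac{1}{6} + \left(19 + 44\right) = \frac{1}{6} + 63 = \frac{379}{6} \approx 63.167$)
$N{\left(V{\left(-1,4 \right)},P{\left(-5,A{\left(5,2 \right)} \right)} \right)} + E = 8 \left(-5\right) + \frac{379}{6} = -40 + \frac{379}{6} = \frac{139}{6}$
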